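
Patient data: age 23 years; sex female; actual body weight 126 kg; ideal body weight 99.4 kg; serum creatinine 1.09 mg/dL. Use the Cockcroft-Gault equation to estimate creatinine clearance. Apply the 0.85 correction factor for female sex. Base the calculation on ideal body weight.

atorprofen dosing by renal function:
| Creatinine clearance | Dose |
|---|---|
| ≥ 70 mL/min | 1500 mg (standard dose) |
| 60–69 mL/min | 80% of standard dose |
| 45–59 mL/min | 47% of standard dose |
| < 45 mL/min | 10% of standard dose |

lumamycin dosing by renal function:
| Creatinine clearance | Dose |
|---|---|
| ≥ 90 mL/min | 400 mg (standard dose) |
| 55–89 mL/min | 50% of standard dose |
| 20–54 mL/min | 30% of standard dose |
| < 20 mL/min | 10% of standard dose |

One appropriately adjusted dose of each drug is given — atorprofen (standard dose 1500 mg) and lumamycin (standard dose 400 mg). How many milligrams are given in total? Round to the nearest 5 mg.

CrCl = (140 − 23) × 99.4 / (72 × 1.09) × 0.85 = 11629.8 / 78.48 × 0.85 ≈ 126.0 mL/min
CrCl ≈ 126 mL/min.
atorprofen: ≥ 70 mL/min → 100% of 1500 mg = 1500 mg.
lumamycin: ≥ 90 mL/min → 100% of 400 mg = 400 mg.
Total = 1500 + 400 = 1900 mg.

1900 mg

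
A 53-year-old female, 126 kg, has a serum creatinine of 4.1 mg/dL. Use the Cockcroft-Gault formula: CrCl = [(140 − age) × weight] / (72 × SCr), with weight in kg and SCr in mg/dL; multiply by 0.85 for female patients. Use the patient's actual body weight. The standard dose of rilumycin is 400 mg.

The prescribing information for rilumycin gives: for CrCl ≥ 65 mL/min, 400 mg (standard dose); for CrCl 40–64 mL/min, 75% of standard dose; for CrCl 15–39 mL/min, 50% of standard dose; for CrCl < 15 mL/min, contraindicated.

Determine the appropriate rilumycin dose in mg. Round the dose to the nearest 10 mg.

200 mg

CrCl = (140 − 53) × 126 / (72 × 4.1) × 0.85 = 10962.0 / 295.20 × 0.85 ≈ 31.6 mL/min
CrCl ≈ 32 mL/min → bracket 15–39 mL/min.
50% of 400 mg = 200 mg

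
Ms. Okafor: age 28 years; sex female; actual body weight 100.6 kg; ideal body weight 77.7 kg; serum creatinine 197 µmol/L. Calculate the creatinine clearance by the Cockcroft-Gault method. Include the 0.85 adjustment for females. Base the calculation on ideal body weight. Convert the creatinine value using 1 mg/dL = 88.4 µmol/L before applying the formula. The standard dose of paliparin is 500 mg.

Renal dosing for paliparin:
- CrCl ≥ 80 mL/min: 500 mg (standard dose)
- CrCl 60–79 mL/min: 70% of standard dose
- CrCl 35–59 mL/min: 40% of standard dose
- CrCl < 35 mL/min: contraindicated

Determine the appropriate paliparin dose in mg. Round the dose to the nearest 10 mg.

200 mg

SCr = 197 / 88.4 = 2.229 mg/dL
CrCl = (140 − 28) × 77.7 / (72 × 2.229) × 0.85 = 8702.4 / 160.49 × 0.85 ≈ 46.1 mL/min
CrCl ≈ 46 mL/min → bracket 35–59 mL/min.
40% of 500 mg = 200 mg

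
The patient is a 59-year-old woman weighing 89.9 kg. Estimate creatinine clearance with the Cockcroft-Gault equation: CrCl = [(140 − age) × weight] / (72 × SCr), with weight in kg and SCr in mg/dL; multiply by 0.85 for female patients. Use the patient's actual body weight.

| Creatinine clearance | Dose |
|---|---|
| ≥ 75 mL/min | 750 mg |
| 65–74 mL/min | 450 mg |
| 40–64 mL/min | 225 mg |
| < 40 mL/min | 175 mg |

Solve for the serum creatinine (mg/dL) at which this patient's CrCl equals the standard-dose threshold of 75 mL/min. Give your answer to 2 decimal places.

1.15 mg/dL

Standard dose requires CrCl ≥ 75 mL/min.
Set (140 − 59) × 89.9 × 0.85 / (72 × SCr) = 75
SCr = (140 − 59) × 89.9 × 0.85 / (72 × 75) = 1.146 mg/dL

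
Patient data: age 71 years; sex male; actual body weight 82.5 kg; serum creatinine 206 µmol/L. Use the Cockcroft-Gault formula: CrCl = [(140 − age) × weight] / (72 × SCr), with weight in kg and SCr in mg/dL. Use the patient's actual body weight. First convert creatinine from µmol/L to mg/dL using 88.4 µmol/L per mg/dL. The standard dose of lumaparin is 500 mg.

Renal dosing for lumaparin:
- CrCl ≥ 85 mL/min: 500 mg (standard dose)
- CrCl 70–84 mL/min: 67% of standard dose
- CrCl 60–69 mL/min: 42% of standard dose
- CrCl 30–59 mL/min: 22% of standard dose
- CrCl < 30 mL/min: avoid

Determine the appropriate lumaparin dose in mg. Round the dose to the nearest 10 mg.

SCr = 206 / 88.4 = 2.33 mg/dL
CrCl = (140 − 71) × 82.5 / (72 × 2.33) = 5692.5 / 167.76 ≈ 33.9 mL/min
CrCl ≈ 34 mL/min → bracket 30–59 mL/min.
22% of 500 mg = 110 mg

110 mg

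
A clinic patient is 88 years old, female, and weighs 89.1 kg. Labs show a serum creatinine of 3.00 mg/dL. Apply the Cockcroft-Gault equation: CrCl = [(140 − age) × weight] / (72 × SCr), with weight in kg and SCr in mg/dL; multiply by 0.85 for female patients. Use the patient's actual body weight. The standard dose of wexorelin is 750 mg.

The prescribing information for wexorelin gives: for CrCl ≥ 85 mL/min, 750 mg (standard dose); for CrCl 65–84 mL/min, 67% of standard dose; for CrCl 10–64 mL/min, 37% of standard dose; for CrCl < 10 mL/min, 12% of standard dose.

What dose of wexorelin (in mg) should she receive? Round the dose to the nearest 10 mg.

CrCl = (140 − 88) × 89.1 / (72 × 3) × 0.85 = 4633.2 / 216.00 × 0.85 ≈ 18.2 mL/min
CrCl ≈ 18 mL/min → bracket 10–64 mL/min.
37% of 750 mg = 277.5 mg → 280 mg

280 mg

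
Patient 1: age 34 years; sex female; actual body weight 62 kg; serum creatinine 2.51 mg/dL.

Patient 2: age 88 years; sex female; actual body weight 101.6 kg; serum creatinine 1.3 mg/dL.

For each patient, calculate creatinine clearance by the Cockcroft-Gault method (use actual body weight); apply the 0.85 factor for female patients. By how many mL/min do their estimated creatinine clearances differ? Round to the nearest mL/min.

Patient 1: CrCl = (140 − 34) × 62 / (72 × 2.51) × 0.85 = 6572.0 / 180.72 × 0.85 ≈ 30.9 mL/min
Patient 2: CrCl = (140 − 88) × 101.6 / (72 × 1.3) × 0.85 = 5283.2 / 93.60 × 0.85 ≈ 48.0 mL/min
|30.9 − 48.0| = 17.1 mL/min

17 mL/min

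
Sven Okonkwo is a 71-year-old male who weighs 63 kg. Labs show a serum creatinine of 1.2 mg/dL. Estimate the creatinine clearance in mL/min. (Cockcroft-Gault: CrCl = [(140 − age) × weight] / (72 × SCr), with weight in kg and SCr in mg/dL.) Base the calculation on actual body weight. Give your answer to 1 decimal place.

CrCl = (140 − 71) × 63 / (72 × 1.2) = 4347.0 / 86.40 ≈ 50.3 mL/min

50.3 mL/min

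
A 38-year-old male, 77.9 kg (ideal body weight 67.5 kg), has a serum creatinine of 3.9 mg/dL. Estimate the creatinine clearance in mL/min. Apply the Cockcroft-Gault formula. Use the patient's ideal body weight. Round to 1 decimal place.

CrCl = (140 − 38) × 67.5 / (72 × 3.9) = 6885.0 / 280.80 ≈ 24.5 mL/min

24.5 mL/min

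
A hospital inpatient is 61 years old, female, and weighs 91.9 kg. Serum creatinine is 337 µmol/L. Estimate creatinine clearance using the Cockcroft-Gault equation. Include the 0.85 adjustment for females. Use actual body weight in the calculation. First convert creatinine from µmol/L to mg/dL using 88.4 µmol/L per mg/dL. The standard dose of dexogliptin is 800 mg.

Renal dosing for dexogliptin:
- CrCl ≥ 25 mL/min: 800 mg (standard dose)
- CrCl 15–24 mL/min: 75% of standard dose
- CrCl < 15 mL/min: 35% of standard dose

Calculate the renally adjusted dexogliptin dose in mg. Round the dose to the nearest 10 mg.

600 mg

SCr = 337 / 88.4 = 3.812 mg/dL
CrCl = (140 − 61) × 91.9 / (72 × 3.812) × 0.85 = 7260.1 / 274.46 × 0.85 ≈ 22.5 mL/min
CrCl ≈ 22 mL/min → bracket 15–24 mL/min.
75% of 800 mg = 600 mg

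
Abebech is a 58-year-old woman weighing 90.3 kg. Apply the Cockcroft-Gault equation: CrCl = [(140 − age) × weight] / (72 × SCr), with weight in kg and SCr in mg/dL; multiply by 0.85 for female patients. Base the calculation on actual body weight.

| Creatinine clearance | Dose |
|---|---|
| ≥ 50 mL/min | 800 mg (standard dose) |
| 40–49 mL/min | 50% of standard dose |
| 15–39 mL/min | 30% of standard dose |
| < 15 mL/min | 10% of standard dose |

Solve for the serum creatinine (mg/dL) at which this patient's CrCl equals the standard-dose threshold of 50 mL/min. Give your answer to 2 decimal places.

1.75 mg/dL

Standard dose requires CrCl ≥ 50 mL/min.
Set (140 − 58) × 90.3 × 0.85 / (72 × SCr) = 50
SCr = (140 − 58) × 90.3 × 0.85 / (72 × 50) = 1.748 mg/dL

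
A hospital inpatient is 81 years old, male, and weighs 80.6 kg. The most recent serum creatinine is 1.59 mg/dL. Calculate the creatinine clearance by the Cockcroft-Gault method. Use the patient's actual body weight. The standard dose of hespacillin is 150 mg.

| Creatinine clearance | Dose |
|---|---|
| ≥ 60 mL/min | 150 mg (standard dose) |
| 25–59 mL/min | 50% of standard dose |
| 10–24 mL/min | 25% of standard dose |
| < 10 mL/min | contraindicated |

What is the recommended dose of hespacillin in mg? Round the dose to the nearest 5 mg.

75 mg

CrCl = (140 − 81) × 80.6 / (72 × 1.59) = 4755.4 / 114.48 ≈ 41.5 mL/min
CrCl ≈ 42 mL/min → bracket 25–59 mL/min.
50% of 150 mg = 75 mg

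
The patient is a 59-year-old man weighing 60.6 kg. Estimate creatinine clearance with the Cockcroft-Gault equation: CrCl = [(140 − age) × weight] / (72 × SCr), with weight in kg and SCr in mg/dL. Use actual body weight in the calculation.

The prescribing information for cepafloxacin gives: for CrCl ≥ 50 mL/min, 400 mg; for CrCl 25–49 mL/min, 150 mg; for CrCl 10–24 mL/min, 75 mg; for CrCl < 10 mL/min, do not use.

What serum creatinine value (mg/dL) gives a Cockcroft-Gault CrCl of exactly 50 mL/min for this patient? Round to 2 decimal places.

1.36 mg/dL

Standard dose requires CrCl ≥ 50 mL/min.
Set (140 − 59) × 60.6 / (72 × SCr) = 50
SCr = (140 − 59) × 60.6 / (72 × 50) = 1.364 mg/dL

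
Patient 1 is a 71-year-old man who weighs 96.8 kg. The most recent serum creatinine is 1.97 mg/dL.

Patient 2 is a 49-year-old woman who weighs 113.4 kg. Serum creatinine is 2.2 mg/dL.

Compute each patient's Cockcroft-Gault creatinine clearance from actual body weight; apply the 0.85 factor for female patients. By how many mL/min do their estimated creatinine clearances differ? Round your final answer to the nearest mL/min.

8 mL/min

Patient 1: CrCl = (140 − 71) × 96.8 / (72 × 1.97) = 6679.2 / 141.84 ≈ 47.1 mL/min
Patient 2: CrCl = (140 − 49) × 113.4 / (72 × 2.2) × 0.85 = 10319.4 / 158.40 × 0.85 ≈ 55.4 mL/min
|47.1 − 55.4| = 8.3 mL/min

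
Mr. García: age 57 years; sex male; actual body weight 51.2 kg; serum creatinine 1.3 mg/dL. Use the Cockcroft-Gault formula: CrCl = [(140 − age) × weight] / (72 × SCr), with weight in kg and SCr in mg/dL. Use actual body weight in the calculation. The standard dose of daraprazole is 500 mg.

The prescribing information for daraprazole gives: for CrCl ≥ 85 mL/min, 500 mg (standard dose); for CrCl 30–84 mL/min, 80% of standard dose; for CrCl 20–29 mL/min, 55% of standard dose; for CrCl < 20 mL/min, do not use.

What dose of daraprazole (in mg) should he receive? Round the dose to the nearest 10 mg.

CrCl = (140 − 57) × 51.2 / (72 × 1.3) = 4249.6 / 93.60 ≈ 45.4 mL/min
CrCl ≈ 45 mL/min → bracket 30–84 mL/min.
80% of 500 mg = 400 mg

400 mg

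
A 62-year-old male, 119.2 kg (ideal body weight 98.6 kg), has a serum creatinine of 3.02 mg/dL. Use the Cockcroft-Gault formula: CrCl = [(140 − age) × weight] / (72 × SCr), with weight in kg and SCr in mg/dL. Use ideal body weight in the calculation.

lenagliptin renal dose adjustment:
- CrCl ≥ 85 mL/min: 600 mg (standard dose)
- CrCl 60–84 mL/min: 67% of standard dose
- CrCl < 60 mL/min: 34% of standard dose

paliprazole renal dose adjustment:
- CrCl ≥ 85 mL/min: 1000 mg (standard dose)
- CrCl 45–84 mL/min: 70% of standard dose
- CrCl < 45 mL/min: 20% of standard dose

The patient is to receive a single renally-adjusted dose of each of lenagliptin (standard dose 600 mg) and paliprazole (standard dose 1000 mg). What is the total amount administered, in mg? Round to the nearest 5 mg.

405 mg

CrCl = (140 − 62) × 98.6 / (72 × 3.02) = 7690.8 / 217.44 ≈ 35.4 mL/min
CrCl ≈ 35 mL/min.
lenagliptin: < 60 mL/min → 34% of 600 mg = 204 mg.
paliprazole: < 45 mL/min → 20% of 1000 mg = 200 mg.
Total = 204 + 200 = 404 mg.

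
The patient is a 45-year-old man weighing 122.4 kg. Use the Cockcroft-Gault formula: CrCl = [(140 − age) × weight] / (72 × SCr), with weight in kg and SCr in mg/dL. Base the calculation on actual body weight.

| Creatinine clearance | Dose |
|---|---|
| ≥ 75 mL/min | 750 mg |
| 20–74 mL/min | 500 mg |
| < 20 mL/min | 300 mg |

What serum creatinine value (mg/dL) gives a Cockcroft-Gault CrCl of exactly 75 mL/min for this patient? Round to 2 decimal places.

2.15 mg/dL

Standard dose requires CrCl ≥ 75 mL/min.
Set (140 − 45) × 122.4 / (72 × SCr) = 75
SCr = (140 − 45) × 122.4 / (72 × 75) = 2.153 mg/dL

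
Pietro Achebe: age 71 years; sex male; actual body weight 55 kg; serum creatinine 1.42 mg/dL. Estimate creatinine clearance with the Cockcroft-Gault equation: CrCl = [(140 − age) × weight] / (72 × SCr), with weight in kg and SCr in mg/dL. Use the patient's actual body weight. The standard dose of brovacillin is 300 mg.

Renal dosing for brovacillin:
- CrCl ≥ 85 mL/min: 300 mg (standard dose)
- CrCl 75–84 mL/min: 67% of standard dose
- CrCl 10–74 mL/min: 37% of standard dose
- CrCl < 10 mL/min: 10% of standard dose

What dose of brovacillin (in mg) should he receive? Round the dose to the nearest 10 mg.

CrCl = (140 − 71) × 55 / (72 × 1.42) = 3795.0 / 102.24 ≈ 37.1 mL/min
CrCl ≈ 37 mL/min → bracket 10–74 mL/min.
37% of 300 mg = 111 mg → 110 mg

110 mg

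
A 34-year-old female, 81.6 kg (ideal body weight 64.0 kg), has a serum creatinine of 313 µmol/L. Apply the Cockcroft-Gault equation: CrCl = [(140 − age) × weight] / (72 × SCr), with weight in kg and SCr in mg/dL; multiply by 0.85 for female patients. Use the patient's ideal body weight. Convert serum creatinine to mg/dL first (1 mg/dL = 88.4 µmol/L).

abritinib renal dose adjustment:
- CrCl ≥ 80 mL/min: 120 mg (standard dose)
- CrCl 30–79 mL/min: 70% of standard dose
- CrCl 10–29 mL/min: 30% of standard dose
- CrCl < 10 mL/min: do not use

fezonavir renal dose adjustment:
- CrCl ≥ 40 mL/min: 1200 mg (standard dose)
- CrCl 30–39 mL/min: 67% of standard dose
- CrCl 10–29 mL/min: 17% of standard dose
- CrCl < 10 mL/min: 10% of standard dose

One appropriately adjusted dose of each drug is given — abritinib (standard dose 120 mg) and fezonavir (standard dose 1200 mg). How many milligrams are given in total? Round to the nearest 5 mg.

240 mg

SCr = 313 / 88.4 = 3.541 mg/dL
CrCl = (140 − 34) × 64 / (72 × 3.541) × 0.85 = 6784.0 / 254.95 × 0.85 ≈ 22.6 mL/min
CrCl ≈ 23 mL/min.
abritinib: 10–29 mL/min → 30% of 120 mg = 36 mg.
fezonavir: 10–29 mL/min → 17% of 1200 mg = 204 mg.
Total = 36 + 204 = 240 mg.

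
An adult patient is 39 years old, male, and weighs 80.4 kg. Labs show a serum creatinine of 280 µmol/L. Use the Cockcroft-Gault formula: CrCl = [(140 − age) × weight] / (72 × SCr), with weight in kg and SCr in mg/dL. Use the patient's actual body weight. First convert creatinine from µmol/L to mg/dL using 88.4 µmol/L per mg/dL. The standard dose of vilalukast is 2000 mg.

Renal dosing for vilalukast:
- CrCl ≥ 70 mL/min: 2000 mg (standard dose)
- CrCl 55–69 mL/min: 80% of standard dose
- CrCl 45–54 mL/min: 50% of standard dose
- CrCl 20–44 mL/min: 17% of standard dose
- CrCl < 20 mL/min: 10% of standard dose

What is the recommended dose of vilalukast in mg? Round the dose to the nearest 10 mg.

SCr = 280 / 88.4 = 3.167 mg/dL
CrCl = (140 − 39) × 80.4 / (72 × 3.167) = 8120.4 / 228.02 ≈ 35.6 mL/min
CrCl ≈ 36 mL/min → bracket 20–44 mL/min.
17% of 2000 mg = 340 mg

340 mg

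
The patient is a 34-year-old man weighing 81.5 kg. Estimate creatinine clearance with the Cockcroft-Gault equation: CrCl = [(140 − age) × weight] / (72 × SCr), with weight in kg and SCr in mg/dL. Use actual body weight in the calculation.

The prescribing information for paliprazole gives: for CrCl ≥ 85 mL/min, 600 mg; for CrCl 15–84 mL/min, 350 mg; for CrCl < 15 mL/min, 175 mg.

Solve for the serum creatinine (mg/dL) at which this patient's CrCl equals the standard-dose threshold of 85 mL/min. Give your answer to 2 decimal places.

1.41 mg/dL

Standard dose requires CrCl ≥ 85 mL/min.
Set (140 − 34) × 81.5 / (72 × SCr) = 85
SCr = (140 − 34) × 81.5 / (72 × 85) = 1.412 mg/dL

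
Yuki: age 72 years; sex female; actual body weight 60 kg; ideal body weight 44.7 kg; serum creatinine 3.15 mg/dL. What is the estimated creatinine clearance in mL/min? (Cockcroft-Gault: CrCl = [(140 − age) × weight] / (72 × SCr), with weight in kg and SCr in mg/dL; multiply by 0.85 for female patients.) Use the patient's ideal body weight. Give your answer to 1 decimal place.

11.4 mL/min

CrCl = (140 − 72) × 44.7 / (72 × 3.15) × 0.85 = 3039.6 / 226.80 × 0.85 ≈ 11.4 mL/min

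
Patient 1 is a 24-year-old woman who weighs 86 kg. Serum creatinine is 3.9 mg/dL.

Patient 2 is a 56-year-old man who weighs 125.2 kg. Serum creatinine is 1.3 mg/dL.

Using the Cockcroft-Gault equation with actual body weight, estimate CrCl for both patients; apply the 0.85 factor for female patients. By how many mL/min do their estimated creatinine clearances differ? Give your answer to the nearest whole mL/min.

Patient 1: CrCl = (140 − 24) × 86 / (72 × 3.9) × 0.85 = 9976.0 / 280.80 × 0.85 ≈ 30.2 mL/min
Patient 2: CrCl = (140 − 56) × 125.2 / (72 × 1.3) = 10516.8 / 93.60 ≈ 112.4 mL/min
|30.2 − 112.4| = 82.2 mL/min

82 mL/min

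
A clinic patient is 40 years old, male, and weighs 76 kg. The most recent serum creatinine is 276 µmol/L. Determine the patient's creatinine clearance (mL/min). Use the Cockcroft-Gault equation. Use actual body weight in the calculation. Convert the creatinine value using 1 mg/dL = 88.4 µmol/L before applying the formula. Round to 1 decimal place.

33.8 mL/min

SCr = 276 / 88.4 = 3.122 mg/dL
CrCl = (140 − 40) × 76 / (72 × 3.122) = 7600.0 / 224.78 ≈ 33.8 mL/min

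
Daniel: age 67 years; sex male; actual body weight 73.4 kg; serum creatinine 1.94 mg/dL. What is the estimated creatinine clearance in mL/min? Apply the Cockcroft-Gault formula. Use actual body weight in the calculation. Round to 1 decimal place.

38.4 mL/min

CrCl = (140 − 67) × 73.4 / (72 × 1.94) = 5358.2 / 139.68 ≈ 38.4 mL/min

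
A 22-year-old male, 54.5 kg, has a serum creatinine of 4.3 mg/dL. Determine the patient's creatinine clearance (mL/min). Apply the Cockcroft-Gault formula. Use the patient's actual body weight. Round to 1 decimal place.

20.8 mL/min

CrCl = (140 − 22) × 54.5 / (72 × 4.3) = 6431.0 / 309.60 ≈ 20.8 mL/min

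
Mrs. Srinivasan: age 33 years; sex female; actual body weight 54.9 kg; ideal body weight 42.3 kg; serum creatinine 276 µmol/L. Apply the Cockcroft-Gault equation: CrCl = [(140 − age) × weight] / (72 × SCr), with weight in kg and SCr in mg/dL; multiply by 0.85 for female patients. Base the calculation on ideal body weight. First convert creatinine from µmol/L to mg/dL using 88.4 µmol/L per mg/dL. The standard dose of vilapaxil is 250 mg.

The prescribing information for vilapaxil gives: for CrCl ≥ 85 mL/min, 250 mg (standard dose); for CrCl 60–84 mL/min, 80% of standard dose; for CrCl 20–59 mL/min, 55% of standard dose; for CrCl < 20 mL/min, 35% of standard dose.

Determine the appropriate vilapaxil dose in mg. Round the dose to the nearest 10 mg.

90 mg

SCr = 276 / 88.4 = 3.122 mg/dL
CrCl = (140 − 33) × 42.3 / (72 × 3.122) × 0.85 = 4526.1 / 224.78 × 0.85 ≈ 17.1 mL/min
CrCl ≈ 17 mL/min → bracket < 20 mL/min.
35% of 250 mg = 87.5 mg → 90 mg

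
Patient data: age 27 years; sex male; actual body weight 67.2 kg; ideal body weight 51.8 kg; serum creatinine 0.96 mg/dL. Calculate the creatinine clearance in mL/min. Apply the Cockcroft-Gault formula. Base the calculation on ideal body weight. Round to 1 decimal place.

CrCl = (140 − 27) × 51.8 / (72 × 0.96) = 5853.4 / 69.12 ≈ 84.7 mL/min

84.7 mL/min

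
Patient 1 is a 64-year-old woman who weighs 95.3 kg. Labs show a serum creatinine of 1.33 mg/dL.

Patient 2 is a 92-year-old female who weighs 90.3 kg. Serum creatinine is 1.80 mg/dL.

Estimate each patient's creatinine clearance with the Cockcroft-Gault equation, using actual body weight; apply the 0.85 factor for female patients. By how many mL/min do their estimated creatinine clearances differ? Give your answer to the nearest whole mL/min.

Patient 1: CrCl = (140 − 64) × 95.3 / (72 × 1.33) × 0.85 = 7242.8 / 95.76 × 0.85 ≈ 64.3 mL/min
Patient 2: CrCl = (140 − 92) × 90.3 / (72 × 1.8) × 0.85 = 4334.4 / 129.60 × 0.85 ≈ 28.4 mL/min
|64.3 − 28.4| = 35.9 mL/min

36 mL/min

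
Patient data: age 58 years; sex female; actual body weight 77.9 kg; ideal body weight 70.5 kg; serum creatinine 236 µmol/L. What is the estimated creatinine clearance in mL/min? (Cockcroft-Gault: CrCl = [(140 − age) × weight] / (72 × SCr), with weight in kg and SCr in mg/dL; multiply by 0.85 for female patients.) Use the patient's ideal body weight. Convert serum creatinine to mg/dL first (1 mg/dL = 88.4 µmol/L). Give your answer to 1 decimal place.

25.6 mL/min

SCr = 236 / 88.4 = 2.67 mg/dL
CrCl = (140 − 58) × 70.5 / (72 × 2.67) × 0.85 = 5781.0 / 192.24 × 0.85 ≈ 25.6 mL/min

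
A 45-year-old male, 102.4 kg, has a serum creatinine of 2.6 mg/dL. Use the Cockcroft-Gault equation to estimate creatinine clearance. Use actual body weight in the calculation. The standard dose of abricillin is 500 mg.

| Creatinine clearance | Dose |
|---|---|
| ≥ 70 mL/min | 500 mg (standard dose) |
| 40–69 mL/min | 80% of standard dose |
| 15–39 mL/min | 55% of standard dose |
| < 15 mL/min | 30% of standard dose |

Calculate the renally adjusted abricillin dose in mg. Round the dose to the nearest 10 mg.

CrCl = (140 − 45) × 102.4 / (72 × 2.6) = 9728.0 / 187.20 ≈ 52.0 mL/min
CrCl ≈ 52 mL/min → bracket 40–69 mL/min.
80% of 500 mg = 400 mg

400 mg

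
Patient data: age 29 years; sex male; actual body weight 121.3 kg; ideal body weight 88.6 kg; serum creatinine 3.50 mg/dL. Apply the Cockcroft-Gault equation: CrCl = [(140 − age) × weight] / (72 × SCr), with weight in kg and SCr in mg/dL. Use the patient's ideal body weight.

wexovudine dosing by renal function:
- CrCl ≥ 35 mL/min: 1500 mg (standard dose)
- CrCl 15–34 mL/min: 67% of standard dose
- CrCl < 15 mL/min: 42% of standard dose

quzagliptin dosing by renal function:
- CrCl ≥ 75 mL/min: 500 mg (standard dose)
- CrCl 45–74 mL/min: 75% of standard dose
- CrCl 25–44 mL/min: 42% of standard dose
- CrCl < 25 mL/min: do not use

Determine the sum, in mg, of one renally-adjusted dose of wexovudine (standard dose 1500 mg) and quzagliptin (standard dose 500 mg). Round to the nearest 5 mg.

CrCl = (140 − 29) × 88.6 / (72 × 3.5) = 9834.6 / 252.00 ≈ 39.0 mL/min
CrCl ≈ 39 mL/min.
wexovudine: ≥ 35 mL/min → 100% of 1500 mg = 1500 mg.
quzagliptin: 25–44 mL/min → 42% of 500 mg = 210 mg.
Total = 1500 + 210 = 1710 mg.

1710 mg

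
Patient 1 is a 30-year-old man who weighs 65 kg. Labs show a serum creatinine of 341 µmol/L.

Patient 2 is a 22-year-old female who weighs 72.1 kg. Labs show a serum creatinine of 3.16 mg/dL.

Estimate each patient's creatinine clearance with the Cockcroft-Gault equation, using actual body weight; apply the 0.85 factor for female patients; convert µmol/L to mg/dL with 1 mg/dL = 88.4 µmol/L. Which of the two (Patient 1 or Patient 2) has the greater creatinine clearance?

Patient 1: SCr = 341 / 88.4 = 3.857 mg/dL
Patient 1: CrCl = (140 − 30) × 65 / (72 × 3.857) = 7150.0 / 277.70 ≈ 25.7 mL/min
Patient 2: CrCl = (140 − 22) × 72.1 / (72 × 3.16) × 0.85 = 8507.8 / 227.52 × 0.85 ≈ 31.8 mL/min
25.7 vs 31.8 mL/min → Patient 2 is higher.

Patient 2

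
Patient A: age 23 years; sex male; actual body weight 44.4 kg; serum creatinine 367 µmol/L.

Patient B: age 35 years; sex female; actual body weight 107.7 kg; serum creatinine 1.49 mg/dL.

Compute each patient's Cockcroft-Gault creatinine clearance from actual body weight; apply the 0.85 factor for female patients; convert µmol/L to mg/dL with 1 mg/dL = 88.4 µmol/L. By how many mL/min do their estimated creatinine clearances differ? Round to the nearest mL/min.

72 mL/min

Patient A: SCr = 367 / 88.4 = 4.152 mg/dL
Patient A: CrCl = (140 − 23) × 44.4 / (72 × 4.152) = 5194.8 / 298.94 ≈ 17.4 mL/min
Patient B: CrCl = (140 − 35) × 107.7 / (72 × 1.49) × 0.85 = 11308.5 / 107.28 × 0.85 ≈ 89.6 mL/min
|17.4 − 89.6| = 72.2 mL/min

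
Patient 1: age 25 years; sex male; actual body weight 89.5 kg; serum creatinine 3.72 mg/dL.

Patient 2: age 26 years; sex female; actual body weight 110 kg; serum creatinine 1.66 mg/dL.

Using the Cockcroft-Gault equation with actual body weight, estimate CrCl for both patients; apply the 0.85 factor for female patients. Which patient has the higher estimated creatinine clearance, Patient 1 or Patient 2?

Patient 2

Patient 1: CrCl = (140 − 25) × 89.5 / (72 × 3.72) = 10292.5 / 267.84 ≈ 38.4 mL/min
Patient 2: CrCl = (140 − 26) × 110 / (72 × 1.66) × 0.85 = 12540.0 / 119.52 × 0.85 ≈ 89.2 mL/min
38.4 vs 89.2 mL/min → Patient 2 is higher.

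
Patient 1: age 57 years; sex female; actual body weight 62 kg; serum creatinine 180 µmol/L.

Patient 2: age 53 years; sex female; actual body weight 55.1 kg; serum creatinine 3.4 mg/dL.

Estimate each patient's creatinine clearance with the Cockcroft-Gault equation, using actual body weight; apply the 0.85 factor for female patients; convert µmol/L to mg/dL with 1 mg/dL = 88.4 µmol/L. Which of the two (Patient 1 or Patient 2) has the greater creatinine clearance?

Patient 1

Patient 1: SCr = 180 / 88.4 = 2.036 mg/dL
Patient 1: CrCl = (140 − 57) × 62 / (72 × 2.036) × 0.85 = 5146.0 / 146.59 × 0.85 ≈ 29.8 mL/min
Patient 2: CrCl = (140 − 53) × 55.1 / (72 × 3.4) × 0.85 = 4793.7 / 244.80 × 0.85 ≈ 16.6 mL/min
29.8 vs 16.6 mL/min → Patient 1 is higher.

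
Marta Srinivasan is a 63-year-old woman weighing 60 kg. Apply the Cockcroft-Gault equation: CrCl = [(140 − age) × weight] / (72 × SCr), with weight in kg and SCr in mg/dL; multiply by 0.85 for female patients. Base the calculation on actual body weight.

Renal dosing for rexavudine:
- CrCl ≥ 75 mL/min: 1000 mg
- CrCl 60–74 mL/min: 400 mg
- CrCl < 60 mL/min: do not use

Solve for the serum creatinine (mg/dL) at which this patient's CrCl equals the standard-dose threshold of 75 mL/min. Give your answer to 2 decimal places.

0.73 mg/dL

Standard dose requires CrCl ≥ 75 mL/min.
Set (140 − 63) × 60 × 0.85 / (72 × SCr) = 75
SCr = (140 − 63) × 60 × 0.85 / (72 × 75) = 0.727 mg/dL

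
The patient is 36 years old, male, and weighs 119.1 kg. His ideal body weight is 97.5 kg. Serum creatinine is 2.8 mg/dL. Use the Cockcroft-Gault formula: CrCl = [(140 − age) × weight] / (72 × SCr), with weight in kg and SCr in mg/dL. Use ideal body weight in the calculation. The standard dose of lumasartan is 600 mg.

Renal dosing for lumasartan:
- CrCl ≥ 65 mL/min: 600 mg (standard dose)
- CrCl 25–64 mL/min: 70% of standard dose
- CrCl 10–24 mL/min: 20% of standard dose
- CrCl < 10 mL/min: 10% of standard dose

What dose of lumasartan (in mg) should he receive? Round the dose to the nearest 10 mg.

420 mg

CrCl = (140 − 36) × 97.5 / (72 × 2.8) = 10140.0 / 201.60 ≈ 50.3 mL/min
CrCl ≈ 50 mL/min → bracket 25–64 mL/min.
70% of 600 mg = 420 mg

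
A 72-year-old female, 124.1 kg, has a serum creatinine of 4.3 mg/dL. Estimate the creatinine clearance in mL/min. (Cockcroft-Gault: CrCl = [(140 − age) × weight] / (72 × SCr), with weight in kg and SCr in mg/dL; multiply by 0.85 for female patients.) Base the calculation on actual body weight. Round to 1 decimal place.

CrCl = (140 − 72) × 124.1 / (72 × 4.3) × 0.85 = 8438.8 / 309.60 × 0.85 ≈ 23.2 mL/min

23.2 mL/min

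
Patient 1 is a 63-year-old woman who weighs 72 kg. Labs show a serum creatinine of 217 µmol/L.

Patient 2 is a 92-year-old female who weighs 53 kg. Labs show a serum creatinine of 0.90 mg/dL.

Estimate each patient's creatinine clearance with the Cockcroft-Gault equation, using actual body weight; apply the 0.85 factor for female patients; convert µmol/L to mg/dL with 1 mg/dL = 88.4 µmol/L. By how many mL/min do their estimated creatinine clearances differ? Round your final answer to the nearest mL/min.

7 mL/min

Patient 1: SCr = 217 / 88.4 = 2.455 mg/dL
Patient 1: CrCl = (140 − 63) × 72 / (72 × 2.455) × 0.85 = 5544.0 / 176.76 × 0.85 ≈ 26.7 mL/min
Patient 2: CrCl = (140 − 92) × 53 / (72 × 0.9) × 0.85 = 2544.0 / 64.80 × 0.85 ≈ 33.4 mL/min
|26.7 − 33.4| = 6.7 mL/min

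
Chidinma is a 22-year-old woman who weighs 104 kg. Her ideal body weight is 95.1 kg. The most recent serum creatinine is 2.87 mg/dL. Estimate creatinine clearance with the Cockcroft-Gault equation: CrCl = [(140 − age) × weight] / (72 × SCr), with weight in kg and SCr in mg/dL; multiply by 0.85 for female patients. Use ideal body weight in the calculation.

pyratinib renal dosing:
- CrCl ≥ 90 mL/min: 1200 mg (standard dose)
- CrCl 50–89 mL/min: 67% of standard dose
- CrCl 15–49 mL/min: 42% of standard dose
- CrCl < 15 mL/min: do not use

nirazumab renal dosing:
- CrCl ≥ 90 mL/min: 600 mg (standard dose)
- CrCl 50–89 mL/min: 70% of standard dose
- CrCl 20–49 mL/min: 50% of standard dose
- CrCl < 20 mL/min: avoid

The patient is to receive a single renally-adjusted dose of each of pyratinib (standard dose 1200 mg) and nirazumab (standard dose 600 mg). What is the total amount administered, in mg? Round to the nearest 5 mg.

805 mg

CrCl = (140 − 22) × 95.1 / (72 × 2.87) × 0.85 = 11221.8 / 206.64 × 0.85 ≈ 46.2 mL/min
CrCl ≈ 46 mL/min.
pyratinib: 15–49 mL/min → 42% of 1200 mg = 504 mg.
nirazumab: 20–49 mL/min → 50% of 600 mg = 300 mg.
Total = 504 + 300 = 804 mg.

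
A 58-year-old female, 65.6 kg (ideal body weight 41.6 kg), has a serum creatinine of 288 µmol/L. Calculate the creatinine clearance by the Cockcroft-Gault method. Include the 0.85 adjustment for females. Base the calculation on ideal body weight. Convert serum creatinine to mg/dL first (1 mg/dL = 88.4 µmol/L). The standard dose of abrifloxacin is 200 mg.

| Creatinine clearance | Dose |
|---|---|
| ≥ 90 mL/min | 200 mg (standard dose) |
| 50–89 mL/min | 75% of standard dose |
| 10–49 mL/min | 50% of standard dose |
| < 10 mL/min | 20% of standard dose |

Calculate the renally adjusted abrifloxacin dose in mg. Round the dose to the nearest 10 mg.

100 mg

SCr = 288 / 88.4 = 3.258 mg/dL
CrCl = (140 − 58) × 41.6 / (72 × 3.258) × 0.85 = 3411.2 / 234.58 × 0.85 ≈ 12.4 mL/min
CrCl ≈ 12 mL/min → bracket 10–49 mL/min.
50% of 200 mg = 100 mg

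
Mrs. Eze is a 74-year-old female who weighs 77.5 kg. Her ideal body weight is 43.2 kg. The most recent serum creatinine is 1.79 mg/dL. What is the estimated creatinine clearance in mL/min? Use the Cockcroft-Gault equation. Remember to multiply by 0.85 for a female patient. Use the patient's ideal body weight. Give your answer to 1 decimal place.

CrCl = (140 − 74) × 43.2 / (72 × 1.79) × 0.85 = 2851.2 / 128.88 × 0.85 ≈ 18.8 mL/min

18.8 mL/min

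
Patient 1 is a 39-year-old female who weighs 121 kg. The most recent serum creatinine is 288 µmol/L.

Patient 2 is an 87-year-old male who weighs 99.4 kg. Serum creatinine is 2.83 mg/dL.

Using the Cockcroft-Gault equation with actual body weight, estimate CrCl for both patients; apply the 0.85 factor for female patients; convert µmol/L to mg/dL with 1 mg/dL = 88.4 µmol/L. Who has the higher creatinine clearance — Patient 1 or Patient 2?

Patient 1

Patient 1: SCr = 288 / 88.4 = 3.258 mg/dL
Patient 1: CrCl = (140 − 39) × 121 / (72 × 3.258) × 0.85 = 12221.0 / 234.58 × 0.85 ≈ 44.3 mL/min
Patient 2: CrCl = (140 − 87) × 99.4 / (72 × 2.83) = 5268.2 / 203.76 ≈ 25.9 mL/min
44.3 vs 25.9 mL/min → Patient 1 is higher.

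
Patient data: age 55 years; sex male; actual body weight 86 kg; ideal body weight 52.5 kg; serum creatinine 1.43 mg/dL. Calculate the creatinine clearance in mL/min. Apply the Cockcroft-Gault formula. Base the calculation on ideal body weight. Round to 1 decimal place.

43.3 mL/min

CrCl = (140 − 55) × 52.5 / (72 × 1.43) = 4462.5 / 102.96 ≈ 43.3 mL/min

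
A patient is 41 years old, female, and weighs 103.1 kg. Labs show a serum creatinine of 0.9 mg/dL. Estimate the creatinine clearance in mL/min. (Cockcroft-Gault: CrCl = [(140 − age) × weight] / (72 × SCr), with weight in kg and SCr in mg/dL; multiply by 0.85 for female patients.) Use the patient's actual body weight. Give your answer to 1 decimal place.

133.9 mL/min

CrCl = (140 − 41) × 103.1 / (72 × 0.9) × 0.85 = 10206.9 / 64.80 × 0.85 ≈ 133.9 mL/min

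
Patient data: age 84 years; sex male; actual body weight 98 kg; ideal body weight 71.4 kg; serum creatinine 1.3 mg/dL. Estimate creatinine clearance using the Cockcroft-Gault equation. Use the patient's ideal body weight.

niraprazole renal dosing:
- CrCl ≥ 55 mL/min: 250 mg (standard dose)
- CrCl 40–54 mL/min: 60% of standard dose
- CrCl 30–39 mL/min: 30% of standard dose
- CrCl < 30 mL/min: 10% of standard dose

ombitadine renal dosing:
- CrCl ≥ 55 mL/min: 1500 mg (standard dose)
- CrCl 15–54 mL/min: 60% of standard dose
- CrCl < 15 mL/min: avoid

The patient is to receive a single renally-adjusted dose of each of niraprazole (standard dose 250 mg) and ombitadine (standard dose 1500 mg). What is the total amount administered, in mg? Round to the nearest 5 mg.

1050 mg

CrCl = (140 − 84) × 71.4 / (72 × 1.3) = 3998.4 / 93.60 ≈ 42.7 mL/min
CrCl ≈ 43 mL/min.
niraprazole: 40–54 mL/min → 60% of 250 mg = 150 mg.
ombitadine: 15–54 mL/min → 60% of 1500 mg = 900 mg.
Total = 150 + 900 = 1050 mg.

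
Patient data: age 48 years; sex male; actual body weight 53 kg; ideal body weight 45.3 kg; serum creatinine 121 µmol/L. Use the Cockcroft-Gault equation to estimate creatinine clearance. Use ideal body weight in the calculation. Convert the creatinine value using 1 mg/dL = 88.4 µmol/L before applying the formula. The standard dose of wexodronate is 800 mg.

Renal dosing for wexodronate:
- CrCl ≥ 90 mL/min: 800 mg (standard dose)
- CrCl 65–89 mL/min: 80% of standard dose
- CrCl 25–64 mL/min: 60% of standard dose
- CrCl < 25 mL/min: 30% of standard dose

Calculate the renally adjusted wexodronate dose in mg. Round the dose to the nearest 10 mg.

SCr = 121 / 88.4 = 1.369 mg/dL
CrCl = (140 − 48) × 45.3 / (72 × 1.369) = 4167.6 / 98.57 ≈ 42.3 mL/min
CrCl ≈ 42 mL/min → bracket 25–64 mL/min.
60% of 800 mg = 480 mg

480 mg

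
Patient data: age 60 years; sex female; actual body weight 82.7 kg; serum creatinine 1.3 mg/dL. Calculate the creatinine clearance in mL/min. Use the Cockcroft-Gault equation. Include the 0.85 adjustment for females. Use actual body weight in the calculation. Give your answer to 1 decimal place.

CrCl = (140 − 60) × 82.7 / (72 × 1.3) × 0.85 = 6616.0 / 93.60 × 0.85 ≈ 60.1 mL/min

60.1 mL/min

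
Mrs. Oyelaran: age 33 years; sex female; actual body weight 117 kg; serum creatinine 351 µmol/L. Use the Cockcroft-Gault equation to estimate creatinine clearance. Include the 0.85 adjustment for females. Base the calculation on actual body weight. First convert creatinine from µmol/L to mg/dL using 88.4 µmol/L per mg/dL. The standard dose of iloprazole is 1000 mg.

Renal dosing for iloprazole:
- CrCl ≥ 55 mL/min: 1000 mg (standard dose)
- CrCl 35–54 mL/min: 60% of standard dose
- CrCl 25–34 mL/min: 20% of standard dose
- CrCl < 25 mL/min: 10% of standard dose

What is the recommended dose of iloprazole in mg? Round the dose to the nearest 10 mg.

SCr = 351 / 88.4 = 3.971 mg/dL
CrCl = (140 − 33) × 117 / (72 × 3.971) × 0.85 = 12519.0 / 285.91 × 0.85 ≈ 37.2 mL/min
CrCl ≈ 37 mL/min → bracket 35–54 mL/min.
60% of 1000 mg = 600 mg

600 mg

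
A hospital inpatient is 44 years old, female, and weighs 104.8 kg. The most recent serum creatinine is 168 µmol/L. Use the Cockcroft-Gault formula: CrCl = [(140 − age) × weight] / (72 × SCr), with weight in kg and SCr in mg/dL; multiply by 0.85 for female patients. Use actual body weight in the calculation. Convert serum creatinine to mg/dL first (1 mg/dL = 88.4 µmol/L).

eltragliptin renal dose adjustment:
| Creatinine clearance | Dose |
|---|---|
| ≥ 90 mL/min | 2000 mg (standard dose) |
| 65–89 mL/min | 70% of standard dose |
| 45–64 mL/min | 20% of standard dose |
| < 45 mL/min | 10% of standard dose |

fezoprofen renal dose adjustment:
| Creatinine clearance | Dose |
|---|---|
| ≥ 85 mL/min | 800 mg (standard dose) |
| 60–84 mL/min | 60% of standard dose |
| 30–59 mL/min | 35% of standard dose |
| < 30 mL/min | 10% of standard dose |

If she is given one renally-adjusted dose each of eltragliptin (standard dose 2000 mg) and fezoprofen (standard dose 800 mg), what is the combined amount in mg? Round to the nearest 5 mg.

SCr = 168 / 88.4 = 1.9 mg/dL
CrCl = (140 − 44) × 104.8 / (72 × 1.9) × 0.85 = 10060.8 / 136.80 × 0.85 ≈ 62.5 mL/min
CrCl ≈ 62 mL/min.
eltragliptin: 45–64 mL/min → 20% of 2000 mg = 400 mg.
fezoprofen: 60–84 mL/min → 60% of 800 mg = 480 mg.
Total = 400 + 480 = 880 mg.

880 mg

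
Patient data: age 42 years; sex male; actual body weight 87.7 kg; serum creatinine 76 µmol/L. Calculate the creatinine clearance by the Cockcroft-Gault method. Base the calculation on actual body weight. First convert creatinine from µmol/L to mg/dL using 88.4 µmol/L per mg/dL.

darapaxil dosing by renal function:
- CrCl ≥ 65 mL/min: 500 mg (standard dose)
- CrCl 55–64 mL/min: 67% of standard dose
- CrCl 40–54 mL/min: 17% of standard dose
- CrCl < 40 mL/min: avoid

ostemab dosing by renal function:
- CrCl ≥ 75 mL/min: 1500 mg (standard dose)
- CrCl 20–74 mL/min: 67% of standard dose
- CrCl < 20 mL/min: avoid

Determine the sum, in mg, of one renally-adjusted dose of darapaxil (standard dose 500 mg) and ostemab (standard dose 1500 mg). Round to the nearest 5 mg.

2000 mg

SCr = 76 / 88.4 = 0.86 mg/dL
CrCl = (140 − 42) × 87.7 / (72 × 0.86) = 8594.6 / 61.92 ≈ 138.8 mL/min
CrCl ≈ 139 mL/min.
darapaxil: ≥ 65 mL/min → 100% of 500 mg = 500 mg.
ostemab: ≥ 75 mL/min → 100% of 1500 mg = 1500 mg.
Total = 500 + 1500 = 2000 mg.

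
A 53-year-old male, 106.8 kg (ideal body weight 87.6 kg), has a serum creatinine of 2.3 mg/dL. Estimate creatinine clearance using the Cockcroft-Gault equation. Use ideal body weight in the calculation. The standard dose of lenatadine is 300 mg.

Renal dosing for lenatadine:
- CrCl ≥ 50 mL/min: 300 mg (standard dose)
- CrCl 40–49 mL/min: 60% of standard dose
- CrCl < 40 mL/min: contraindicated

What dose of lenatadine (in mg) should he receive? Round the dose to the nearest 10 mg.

CrCl = (140 − 53) × 87.6 / (72 × 2.3) = 7621.2 / 165.60 ≈ 46.0 mL/min
CrCl ≈ 46 mL/min → bracket 40–49 mL/min.
60% of 300 mg = 180 mg

180 mg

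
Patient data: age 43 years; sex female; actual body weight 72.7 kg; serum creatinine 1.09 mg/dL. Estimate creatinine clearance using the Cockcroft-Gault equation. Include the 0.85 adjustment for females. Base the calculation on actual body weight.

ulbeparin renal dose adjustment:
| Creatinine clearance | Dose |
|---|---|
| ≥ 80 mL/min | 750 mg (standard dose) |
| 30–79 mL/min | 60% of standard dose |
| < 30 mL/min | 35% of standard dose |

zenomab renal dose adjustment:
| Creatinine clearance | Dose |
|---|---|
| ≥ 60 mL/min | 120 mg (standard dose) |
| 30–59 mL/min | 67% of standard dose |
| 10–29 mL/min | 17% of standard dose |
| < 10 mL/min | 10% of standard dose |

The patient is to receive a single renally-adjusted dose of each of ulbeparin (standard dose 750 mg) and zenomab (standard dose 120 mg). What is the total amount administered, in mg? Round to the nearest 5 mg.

CrCl = (140 − 43) × 72.7 / (72 × 1.09) × 0.85 = 7051.9 / 78.48 × 0.85 ≈ 76.4 mL/min
CrCl ≈ 76 mL/min.
ulbeparin: 30–79 mL/min → 60% of 750 mg = 450 mg.
zenomab: ≥ 60 mL/min → 100% of 120 mg = 120 mg.
Total = 450 + 120 = 570 mg.

570 mg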